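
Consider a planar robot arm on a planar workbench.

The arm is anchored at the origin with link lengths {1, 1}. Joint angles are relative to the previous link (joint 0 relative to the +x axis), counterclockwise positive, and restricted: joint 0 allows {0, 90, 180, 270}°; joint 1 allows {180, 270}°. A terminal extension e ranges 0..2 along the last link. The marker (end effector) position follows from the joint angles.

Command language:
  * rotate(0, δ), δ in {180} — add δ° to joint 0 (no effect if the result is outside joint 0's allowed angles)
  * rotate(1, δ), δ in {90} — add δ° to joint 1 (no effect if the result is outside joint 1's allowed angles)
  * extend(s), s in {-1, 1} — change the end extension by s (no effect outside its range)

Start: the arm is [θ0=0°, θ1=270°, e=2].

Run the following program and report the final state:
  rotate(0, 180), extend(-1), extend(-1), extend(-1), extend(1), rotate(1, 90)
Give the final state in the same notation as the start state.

t0: [θ0=0°, θ1=270°, e=2]
[1] after rotate(0, 180): [θ0=180°, θ1=270°, e=2]
[2] after extend(-1): [θ0=180°, θ1=270°, e=1]
[3] after extend(-1): [θ0=180°, θ1=270°, e=0]
[4] after extend(-1): [θ0=180°, θ1=270°, e=0]
[5] after extend(1): [θ0=180°, θ1=270°, e=1]
[6] after rotate(1, 90): [θ0=180°, θ1=270°, e=1]

[θ0=180°, θ1=270°, e=1]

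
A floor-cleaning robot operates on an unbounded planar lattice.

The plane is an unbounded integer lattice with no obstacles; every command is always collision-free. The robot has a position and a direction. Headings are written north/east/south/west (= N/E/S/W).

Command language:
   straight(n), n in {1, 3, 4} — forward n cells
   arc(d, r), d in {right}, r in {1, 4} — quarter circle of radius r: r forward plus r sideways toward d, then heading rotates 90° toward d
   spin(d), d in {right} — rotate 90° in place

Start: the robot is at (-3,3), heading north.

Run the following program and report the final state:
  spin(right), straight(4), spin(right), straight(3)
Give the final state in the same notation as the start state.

at (1,0), heading south

begin: at (-3,3), heading north
1. spin(right) → at (-3,3), heading east
2. straight(4) → at (1,3), heading east
3. spin(right) → at (1,3), heading south
4. straight(3) → at (1,0), heading south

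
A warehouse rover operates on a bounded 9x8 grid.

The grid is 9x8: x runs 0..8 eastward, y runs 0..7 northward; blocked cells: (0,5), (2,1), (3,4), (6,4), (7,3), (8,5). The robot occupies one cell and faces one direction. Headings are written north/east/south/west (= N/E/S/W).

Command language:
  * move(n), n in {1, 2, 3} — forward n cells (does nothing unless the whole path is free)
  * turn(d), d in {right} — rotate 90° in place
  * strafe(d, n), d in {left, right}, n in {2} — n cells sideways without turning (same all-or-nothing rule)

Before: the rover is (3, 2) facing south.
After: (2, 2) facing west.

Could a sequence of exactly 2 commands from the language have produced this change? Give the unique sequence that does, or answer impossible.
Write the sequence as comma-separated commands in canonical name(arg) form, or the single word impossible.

turn(right), move(1)

key: running move(1) before turn(right) would end elsewhere — order is forced
begin: (3, 2) facing south
[1] after turn(right): (3, 2) facing west
[2] after move(1): (2, 2) facing west
all 36 alternatives checked — unique.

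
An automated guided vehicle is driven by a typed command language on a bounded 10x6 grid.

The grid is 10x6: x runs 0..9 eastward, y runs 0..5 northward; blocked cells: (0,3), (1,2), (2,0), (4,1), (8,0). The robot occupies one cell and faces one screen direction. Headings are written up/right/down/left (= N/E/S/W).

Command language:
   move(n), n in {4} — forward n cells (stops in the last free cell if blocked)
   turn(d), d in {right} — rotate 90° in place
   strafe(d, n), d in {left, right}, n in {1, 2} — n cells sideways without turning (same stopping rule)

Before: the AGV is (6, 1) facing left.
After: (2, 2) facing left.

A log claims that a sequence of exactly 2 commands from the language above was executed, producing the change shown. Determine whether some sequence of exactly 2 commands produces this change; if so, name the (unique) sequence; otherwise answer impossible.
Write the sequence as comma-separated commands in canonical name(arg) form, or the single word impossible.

key: running move(4) before strafe(right, 1) would end elsewhere — order is forced
from: (6, 1) facing left
t=1 strafe(right, 1) ⇒ (6, 2) facing left
t=2 move(4) ⇒ (2, 2) facing left
all 36 alternatives checked — unique.

strafe(right, 1), move(4)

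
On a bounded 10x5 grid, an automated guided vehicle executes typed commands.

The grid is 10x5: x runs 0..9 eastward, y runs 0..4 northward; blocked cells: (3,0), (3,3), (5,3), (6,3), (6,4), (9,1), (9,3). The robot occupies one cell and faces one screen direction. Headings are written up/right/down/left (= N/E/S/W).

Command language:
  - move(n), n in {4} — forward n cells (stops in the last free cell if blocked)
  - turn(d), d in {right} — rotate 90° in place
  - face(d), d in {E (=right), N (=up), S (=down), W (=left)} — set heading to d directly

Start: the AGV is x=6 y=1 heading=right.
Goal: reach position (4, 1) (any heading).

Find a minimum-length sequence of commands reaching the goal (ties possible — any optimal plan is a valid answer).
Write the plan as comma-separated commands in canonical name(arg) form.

from: x=6 y=1 heading=right
step 1 (move(4)): x=8 y=1 heading=right
step 2 (face(W)): x=8 y=1 heading=left
step 3 (move(4)): x=4 y=1 heading=left
shorter routes all fall short; 3 is best.

move(4), face(W), move(4)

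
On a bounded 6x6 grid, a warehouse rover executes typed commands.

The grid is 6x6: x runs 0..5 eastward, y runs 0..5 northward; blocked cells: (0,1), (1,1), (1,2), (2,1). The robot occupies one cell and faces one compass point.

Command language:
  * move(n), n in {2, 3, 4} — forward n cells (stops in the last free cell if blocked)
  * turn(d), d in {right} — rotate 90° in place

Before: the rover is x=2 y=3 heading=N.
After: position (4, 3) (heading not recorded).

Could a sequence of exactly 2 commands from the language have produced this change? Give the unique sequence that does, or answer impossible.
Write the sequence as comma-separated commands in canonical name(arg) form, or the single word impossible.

key: running move(2) before turn(right) would end elsewhere — order is forced
start: x=2 y=3 heading=N
t=1 turn(right) ⇒ x=2 y=3 heading=E
t=2 move(2) ⇒ x=4 y=3 heading=E
all 16 alternatives checked — unique.

turn(right), move(2)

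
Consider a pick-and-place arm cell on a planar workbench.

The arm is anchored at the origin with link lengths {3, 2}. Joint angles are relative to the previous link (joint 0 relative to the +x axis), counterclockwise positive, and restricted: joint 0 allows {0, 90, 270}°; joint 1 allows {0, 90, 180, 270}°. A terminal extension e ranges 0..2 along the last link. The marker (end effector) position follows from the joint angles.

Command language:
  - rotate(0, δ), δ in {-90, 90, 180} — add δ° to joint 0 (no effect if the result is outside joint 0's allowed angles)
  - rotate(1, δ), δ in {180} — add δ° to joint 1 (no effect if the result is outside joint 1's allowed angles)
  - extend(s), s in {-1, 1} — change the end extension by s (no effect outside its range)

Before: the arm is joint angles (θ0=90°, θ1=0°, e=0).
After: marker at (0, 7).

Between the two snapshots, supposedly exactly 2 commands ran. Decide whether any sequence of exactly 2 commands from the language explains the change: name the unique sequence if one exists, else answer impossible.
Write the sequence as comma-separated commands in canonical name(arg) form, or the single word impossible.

extend(1), extend(1)

t0: joint angles (θ0=90°, θ1=0°, e=0)
[1] after extend(1): joint angles (θ0=90°, θ1=0°, e=1)
[2] after extend(1): joint angles (θ0=90°, θ1=0°, e=2)
all 36 alternatives checked — unique.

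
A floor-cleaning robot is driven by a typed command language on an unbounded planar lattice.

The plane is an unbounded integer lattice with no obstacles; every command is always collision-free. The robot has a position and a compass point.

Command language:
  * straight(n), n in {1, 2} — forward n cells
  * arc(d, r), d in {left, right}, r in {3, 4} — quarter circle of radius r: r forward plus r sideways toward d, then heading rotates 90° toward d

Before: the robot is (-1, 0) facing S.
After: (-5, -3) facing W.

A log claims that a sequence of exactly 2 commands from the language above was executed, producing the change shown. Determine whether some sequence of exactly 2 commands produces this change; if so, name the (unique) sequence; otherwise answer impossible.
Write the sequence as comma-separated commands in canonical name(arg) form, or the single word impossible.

arc(right, 3), straight(1)

key: order matters: swapping arc(right, 3) and straight(1) lands elsewhere
from: (-1, 0) facing S
t=1 arc(right, 3) ⇒ (-4, -3) facing W
t=2 straight(1) ⇒ (-5, -3) facing W
uniquely the one of 36 2-step routes that fits.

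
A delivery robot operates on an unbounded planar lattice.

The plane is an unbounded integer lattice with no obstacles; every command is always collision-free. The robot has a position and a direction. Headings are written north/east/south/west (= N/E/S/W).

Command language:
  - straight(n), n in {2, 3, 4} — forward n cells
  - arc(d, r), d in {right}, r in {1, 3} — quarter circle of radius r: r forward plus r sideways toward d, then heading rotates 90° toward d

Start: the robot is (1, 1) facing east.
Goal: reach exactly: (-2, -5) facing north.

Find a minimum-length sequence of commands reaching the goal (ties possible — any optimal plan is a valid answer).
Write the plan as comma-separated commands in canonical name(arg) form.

arc(right, 1), straight(3), arc(right, 3), arc(right, 1)

begin: (1, 1) facing east
1. arc(right, 1) → (2, 0) facing south
2. straight(3) → (2, -3) facing south
3. arc(right, 3) → (-1, -6) facing west
4. arc(right, 1) → (-2, -5) facing north
nothing shorter than 4 reaches the goal.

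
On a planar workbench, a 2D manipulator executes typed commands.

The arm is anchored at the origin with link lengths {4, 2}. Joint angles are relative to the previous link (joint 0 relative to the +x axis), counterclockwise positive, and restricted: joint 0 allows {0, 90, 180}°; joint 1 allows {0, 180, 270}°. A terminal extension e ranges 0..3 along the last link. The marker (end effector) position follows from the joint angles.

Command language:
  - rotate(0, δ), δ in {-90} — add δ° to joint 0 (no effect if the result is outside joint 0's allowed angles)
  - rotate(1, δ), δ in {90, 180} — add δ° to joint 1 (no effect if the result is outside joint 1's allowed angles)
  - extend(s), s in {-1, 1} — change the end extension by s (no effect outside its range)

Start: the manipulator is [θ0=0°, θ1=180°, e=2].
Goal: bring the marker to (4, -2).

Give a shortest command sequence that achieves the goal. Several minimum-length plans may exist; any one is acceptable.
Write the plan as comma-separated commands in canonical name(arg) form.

start: [θ0=0°, θ1=180°, e=2]
t=1 rotate(1, 90) ⇒ [θ0=0°, θ1=270°, e=2]
t=2 extend(-1) ⇒ [θ0=0°, θ1=270°, e=1]
t=3 extend(-1) ⇒ [θ0=0°, θ1=270°, e=0]
no 2-step plan works, so 3 is optimal.

rotate(1, 90), extend(-1), extend(-1)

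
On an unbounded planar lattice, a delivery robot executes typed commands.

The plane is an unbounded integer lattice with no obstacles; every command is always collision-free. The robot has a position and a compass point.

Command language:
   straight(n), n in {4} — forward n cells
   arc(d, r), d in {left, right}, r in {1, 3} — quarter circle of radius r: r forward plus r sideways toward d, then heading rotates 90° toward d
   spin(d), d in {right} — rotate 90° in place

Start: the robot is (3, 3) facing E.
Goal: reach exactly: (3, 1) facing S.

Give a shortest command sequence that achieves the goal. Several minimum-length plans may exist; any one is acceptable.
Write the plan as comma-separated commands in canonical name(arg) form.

arc(right, 1), spin(right), arc(left, 1)

from: (3, 3) facing E
1. arc(right, 1) → (4, 2) facing S
2. spin(right) → (4, 2) facing W
3. arc(left, 1) → (3, 1) facing S
minimal: 3 command(s), checked below 3.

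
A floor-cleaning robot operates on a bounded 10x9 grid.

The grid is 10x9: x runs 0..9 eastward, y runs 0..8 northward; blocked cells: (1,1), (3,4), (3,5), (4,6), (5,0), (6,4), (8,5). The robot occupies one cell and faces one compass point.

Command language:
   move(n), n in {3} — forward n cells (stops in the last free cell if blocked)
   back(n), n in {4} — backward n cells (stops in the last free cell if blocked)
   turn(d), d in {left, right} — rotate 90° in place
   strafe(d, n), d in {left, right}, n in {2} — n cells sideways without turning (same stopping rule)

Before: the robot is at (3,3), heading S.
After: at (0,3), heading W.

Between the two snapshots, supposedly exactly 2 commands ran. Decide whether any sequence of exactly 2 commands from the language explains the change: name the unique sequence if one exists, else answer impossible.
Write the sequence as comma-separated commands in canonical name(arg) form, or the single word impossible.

turn(right), move(3)

key: running move(3) before turn(right) would end elsewhere — order is forced
begin: at (3,3), heading S
[1] after turn(right): at (3,3), heading W
[2] after move(3): at (0,3), heading W
all 36 alternatives checked — unique.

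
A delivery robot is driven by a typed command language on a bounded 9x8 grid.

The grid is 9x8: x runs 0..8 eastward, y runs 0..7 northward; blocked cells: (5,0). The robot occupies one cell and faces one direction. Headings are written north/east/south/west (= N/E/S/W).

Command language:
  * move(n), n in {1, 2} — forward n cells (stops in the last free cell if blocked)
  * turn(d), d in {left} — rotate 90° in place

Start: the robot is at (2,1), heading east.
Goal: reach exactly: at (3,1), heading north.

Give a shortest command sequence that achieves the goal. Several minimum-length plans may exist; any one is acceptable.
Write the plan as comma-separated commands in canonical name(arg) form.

t0: at (2,1), heading east
[1] after move(1): at (3,1), heading east
[2] after turn(left): at (3,1), heading north
no 1-step plan works, so 2 is optimal.

move(1), turn(left)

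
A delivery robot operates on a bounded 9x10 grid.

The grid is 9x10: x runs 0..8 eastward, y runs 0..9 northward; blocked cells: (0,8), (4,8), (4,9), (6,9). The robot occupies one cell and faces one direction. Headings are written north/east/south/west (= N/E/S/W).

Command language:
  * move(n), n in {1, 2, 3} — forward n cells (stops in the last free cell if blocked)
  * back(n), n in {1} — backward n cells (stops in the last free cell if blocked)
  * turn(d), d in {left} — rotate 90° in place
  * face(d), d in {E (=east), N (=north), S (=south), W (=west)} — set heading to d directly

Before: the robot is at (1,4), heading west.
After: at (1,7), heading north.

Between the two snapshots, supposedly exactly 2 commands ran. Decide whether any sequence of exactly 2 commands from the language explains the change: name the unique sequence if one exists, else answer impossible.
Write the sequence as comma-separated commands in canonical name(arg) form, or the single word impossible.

face(N), move(3)

key: cell and facing (now N) both changed — the 2 commands mix motion and turning
begin: at (1,4), heading west
t=1 face(N) ⇒ at (1,4), heading north
t=2 move(3) ⇒ at (1,7), heading north
no other 2-command option fits: unique.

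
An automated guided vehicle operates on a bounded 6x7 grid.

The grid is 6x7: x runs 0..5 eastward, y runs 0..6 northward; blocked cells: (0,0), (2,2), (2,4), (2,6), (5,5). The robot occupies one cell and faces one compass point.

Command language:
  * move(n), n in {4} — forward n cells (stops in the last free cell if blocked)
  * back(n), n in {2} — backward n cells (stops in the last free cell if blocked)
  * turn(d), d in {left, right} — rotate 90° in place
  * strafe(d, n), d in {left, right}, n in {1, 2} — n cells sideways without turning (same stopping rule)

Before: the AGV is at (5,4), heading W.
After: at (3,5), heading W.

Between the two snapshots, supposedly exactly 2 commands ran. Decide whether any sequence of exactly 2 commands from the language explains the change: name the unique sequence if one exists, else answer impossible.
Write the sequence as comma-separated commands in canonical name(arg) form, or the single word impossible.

move(4), strafe(right, 1)

key: still facing W at the end — nothing in the sequence rotates
initial: at (5,4), heading W
t=1 move(4) ⇒ at (3,4), heading W
t=2 strafe(right, 1) ⇒ at (3,5), heading W
all 64 alternatives checked — unique.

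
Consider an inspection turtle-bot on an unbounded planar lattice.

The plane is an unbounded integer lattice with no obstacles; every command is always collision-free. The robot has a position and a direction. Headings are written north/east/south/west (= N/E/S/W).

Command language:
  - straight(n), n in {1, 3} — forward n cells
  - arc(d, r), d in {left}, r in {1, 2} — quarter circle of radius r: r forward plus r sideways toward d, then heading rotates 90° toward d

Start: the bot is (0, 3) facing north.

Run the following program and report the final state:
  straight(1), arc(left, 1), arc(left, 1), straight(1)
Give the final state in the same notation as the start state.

initial: (0, 3) facing north
step 1 (straight(1)): (0, 4) facing north
step 2 (arc(left, 1)): (-1, 5) facing west
step 3 (arc(left, 1)): (-2, 4) facing south
step 4 (straight(1)): (-2, 3) facing south

(-2, 3) facing south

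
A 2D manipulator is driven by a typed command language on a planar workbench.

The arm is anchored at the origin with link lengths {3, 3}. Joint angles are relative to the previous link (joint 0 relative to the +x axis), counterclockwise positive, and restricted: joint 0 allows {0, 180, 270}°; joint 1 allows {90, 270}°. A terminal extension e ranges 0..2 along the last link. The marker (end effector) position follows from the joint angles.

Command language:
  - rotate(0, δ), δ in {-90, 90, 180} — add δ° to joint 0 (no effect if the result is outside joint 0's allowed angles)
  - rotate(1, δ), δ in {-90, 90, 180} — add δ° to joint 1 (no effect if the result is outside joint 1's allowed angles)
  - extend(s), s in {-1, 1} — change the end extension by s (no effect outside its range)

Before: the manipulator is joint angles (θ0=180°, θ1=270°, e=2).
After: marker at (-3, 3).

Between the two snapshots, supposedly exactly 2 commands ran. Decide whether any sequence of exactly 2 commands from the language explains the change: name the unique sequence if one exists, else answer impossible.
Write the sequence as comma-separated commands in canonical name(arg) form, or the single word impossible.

extend(-1), extend(-1)

start: joint angles (θ0=180°, θ1=270°, e=2)
t=1 extend(-1) ⇒ joint angles (θ0=180°, θ1=270°, e=1)
t=2 extend(-1) ⇒ joint angles (θ0=180°, θ1=270°, e=0)
no other 2-command option fits: unique.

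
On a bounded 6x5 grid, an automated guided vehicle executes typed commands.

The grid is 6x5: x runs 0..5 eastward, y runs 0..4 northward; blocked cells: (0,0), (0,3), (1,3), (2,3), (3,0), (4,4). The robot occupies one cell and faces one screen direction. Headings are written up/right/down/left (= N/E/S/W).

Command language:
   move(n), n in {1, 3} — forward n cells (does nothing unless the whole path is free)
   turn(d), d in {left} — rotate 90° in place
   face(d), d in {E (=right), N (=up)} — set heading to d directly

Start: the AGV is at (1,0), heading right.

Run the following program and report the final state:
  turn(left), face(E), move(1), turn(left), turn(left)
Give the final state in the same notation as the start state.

t0: at (1,0), heading right
[1] after turn(left): at (1,0), heading up
[2] after face(E): at (1,0), heading right
[3] after move(1): at (2,0), heading right
[4] after turn(left): at (2,0), heading up
[5] after turn(left): at (2,0), heading left

at (2,0), heading left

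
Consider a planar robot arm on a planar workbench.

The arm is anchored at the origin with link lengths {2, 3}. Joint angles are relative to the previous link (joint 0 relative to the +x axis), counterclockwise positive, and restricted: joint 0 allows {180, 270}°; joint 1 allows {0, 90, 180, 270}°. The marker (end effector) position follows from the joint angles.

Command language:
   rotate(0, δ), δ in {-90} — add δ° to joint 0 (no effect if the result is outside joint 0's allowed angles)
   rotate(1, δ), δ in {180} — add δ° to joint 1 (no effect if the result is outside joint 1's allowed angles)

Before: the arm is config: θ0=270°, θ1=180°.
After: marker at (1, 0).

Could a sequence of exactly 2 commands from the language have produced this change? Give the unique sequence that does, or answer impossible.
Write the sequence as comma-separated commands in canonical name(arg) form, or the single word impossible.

initial: config: θ0=270°, θ1=180°
[1] after rotate(0, -90): config: θ0=180°, θ1=180°
[2] after rotate(0, -90): config: θ0=180°, θ1=180°
all 4 alternatives checked — unique.

rotate(0, -90), rotate(0, -90)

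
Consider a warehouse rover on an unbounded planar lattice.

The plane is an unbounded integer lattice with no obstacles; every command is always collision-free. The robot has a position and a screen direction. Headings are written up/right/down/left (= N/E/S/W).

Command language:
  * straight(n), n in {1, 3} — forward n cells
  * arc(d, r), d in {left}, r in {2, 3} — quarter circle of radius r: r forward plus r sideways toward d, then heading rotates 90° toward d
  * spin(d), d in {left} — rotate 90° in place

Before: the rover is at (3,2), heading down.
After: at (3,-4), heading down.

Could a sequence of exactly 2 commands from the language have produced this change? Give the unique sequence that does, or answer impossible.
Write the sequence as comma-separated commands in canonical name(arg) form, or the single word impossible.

straight(3), straight(3)

key: heading stays S — no command in the sequence turns
begin: at (3,2), heading down
step 1 (straight(3)): at (3,-1), heading down
step 2 (straight(3)): at (3,-4), heading down
no rival 2-sequence matches.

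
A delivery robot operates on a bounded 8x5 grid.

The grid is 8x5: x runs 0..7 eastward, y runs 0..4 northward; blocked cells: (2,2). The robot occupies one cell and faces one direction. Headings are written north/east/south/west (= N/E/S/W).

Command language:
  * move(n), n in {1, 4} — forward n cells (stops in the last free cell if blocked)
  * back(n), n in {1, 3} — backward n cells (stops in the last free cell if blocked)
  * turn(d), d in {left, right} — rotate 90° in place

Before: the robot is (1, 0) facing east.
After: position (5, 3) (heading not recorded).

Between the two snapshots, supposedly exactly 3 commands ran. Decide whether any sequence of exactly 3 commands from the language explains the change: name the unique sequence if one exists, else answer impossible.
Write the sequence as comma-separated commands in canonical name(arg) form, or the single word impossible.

key: running back(3) before move(4) would end elsewhere — order is forced
begin: (1, 0) facing east
1. move(4) → (5, 0) facing east
2. turn(right) → (5, 0) facing south
3. back(3) → (5, 3) facing south
uniquely the one of 216 3-step routes that fits.

move(4), turn(right), back(3)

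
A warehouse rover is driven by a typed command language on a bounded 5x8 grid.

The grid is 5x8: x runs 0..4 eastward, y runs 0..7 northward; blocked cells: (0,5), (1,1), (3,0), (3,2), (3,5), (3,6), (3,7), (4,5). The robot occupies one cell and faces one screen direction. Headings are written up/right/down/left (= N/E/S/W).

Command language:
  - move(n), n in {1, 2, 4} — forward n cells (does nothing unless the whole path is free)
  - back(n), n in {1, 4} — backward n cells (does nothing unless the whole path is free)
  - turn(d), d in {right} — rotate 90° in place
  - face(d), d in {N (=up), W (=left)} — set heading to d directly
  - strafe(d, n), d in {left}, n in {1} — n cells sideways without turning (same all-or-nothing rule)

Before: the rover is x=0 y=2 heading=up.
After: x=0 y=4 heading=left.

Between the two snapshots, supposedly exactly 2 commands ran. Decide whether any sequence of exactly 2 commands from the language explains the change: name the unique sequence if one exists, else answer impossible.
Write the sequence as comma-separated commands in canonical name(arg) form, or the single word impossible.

move(2), face(W)

key: running face(W) before move(2) would end elsewhere — order is forced
begin: x=0 y=2 heading=up
[1] after move(2): x=0 y=4 heading=up
[2] after face(W): x=0 y=4 heading=left
uniquely the one of 81 2-step routes that fits.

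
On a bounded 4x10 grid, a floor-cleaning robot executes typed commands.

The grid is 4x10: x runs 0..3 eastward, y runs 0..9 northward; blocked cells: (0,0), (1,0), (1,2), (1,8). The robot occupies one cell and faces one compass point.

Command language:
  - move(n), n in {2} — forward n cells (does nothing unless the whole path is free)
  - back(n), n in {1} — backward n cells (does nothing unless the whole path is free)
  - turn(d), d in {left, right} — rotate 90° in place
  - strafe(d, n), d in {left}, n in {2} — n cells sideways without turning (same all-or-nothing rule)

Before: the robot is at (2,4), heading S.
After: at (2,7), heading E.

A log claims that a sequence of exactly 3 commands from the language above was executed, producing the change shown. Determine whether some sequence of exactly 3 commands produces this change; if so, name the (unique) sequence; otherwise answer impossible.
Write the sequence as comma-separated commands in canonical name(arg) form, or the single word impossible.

key: order matters: swapping back(1) and strafe(left, 2) lands elsewhere
begin: at (2,4), heading S
t=1 back(1) ⇒ at (2,5), heading S
t=2 turn(left) ⇒ at (2,5), heading E
t=3 strafe(left, 2) ⇒ at (2,7), heading E
uniquely the one of 125 3-step routes that fits.

back(1), turn(left), strafe(left, 2)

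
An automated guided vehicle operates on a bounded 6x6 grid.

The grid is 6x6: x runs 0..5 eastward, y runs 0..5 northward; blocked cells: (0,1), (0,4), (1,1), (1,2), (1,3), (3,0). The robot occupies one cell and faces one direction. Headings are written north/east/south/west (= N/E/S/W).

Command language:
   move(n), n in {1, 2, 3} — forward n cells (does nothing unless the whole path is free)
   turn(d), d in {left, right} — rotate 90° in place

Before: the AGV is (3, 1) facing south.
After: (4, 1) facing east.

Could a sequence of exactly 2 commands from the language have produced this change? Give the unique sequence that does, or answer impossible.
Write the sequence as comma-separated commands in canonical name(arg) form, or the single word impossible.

turn(left), move(1)

key: running move(1) before turn(left) would end elsewhere — order is forced
t0: (3, 1) facing south
[1] after turn(left): (3, 1) facing east
[2] after move(1): (4, 1) facing east
uniquely the one of 25 2-step routes that fits.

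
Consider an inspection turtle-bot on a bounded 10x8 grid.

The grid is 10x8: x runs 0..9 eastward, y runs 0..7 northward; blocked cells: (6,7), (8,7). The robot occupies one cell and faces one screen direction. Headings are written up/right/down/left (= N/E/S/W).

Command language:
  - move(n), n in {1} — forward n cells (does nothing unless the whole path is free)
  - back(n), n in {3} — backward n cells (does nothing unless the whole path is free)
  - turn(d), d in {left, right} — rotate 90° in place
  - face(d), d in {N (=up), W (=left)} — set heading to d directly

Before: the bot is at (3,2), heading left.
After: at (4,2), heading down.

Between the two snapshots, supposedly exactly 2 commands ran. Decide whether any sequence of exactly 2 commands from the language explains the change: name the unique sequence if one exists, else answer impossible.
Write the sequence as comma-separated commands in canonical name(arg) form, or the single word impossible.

impossible

all 36 sequences checked — none match.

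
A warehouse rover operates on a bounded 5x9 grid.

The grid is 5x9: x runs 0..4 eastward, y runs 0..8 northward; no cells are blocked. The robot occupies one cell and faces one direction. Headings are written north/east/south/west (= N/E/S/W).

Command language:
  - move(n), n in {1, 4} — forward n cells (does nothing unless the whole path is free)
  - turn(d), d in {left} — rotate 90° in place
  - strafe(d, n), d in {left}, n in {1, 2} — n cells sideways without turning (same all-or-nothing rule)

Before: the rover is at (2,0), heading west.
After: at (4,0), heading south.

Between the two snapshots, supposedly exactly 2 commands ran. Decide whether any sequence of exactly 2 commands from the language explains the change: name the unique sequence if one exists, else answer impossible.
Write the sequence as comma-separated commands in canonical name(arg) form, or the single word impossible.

turn(left), strafe(left, 2)

key: running strafe(left, 2) before turn(left) would end elsewhere — order is forced
start: at (2,0), heading west
[1] after turn(left): at (2,0), heading south
[2] after strafe(left, 2): at (4,0), heading south
uniquely the one of 25 2-step routes that fits.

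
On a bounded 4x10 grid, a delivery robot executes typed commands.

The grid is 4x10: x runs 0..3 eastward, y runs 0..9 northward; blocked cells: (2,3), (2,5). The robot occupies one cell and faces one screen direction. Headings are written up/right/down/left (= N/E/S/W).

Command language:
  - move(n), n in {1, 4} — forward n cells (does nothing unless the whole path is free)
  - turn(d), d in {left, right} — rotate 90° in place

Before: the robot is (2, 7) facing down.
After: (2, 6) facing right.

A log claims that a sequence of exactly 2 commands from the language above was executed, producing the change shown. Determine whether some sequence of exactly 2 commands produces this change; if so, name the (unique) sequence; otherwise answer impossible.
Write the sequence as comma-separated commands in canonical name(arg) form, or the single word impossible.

key: position moved to (2,6) AND the heading swung to E — translation plus rotation needed
initial: (2, 7) facing down
step 1 (move(1)): (2, 6) facing down
step 2 (turn(left)): (2, 6) facing right
uniquely the one of 16 2-step routes that fits.

move(1), turn(left)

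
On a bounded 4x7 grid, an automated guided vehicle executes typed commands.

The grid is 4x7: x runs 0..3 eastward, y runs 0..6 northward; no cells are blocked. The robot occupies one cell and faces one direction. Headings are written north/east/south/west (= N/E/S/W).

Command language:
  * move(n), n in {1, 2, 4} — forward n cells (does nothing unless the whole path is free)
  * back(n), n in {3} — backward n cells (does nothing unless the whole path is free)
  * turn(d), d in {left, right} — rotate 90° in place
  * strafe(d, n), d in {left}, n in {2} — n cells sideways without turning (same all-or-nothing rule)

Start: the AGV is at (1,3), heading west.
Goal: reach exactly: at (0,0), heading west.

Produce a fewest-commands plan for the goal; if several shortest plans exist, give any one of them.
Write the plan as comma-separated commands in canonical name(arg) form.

initial: at (1,3), heading west
t=1 move(1) ⇒ at (0,3), heading west
t=2 turn(right) ⇒ at (0,3), heading north
t=3 back(3) ⇒ at (0,0), heading north
t=4 turn(left) ⇒ at (0,0), heading west
nothing shorter than 4 reaches the goal.

move(1), turn(right), back(3), turn(left)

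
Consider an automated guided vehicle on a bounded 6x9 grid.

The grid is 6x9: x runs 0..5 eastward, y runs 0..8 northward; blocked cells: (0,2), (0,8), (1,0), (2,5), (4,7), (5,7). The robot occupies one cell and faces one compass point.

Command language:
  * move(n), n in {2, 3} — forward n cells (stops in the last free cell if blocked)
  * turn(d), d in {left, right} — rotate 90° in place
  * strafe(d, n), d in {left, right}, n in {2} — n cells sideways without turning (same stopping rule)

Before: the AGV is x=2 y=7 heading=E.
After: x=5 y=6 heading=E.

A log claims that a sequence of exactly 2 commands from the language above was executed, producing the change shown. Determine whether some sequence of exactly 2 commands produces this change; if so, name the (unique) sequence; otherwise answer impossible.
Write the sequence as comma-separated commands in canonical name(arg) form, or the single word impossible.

strafe(right, 2), move(3)

key: still facing E at the end — nothing in the sequence rotates
from: x=2 y=7 heading=E
1. strafe(right, 2) → x=2 y=6 heading=E
2. move(3) → x=5 y=6 heading=E
no other 2-command option fits: unique.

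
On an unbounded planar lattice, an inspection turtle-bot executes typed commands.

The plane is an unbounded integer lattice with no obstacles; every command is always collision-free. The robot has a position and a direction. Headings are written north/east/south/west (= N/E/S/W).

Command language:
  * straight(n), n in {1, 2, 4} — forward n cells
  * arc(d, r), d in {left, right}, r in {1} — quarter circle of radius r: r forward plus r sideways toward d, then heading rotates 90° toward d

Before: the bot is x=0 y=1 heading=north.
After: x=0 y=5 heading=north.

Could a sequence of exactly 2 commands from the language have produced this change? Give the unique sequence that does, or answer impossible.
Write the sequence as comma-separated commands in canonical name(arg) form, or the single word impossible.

straight(2), straight(2)

key: heading stays N — no command in the sequence turns
t0: x=0 y=1 heading=north
[1] after straight(2): x=0 y=3 heading=north
[2] after straight(2): x=0 y=5 heading=north
all 25 alternatives checked — unique.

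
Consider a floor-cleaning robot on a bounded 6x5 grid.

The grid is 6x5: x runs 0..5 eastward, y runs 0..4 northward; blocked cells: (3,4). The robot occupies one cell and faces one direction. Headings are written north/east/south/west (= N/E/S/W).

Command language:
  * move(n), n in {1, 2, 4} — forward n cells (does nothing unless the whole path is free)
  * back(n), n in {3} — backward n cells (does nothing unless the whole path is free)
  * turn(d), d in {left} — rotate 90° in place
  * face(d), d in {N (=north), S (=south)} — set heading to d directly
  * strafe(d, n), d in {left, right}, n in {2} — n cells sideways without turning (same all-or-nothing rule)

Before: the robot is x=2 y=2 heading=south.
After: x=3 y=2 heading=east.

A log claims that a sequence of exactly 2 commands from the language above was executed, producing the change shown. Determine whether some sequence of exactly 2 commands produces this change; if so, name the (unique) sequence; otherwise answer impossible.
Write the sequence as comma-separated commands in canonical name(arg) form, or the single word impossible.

key: running move(1) before turn(left) would end elsewhere — order is forced
from: x=2 y=2 heading=south
1. turn(left) → x=2 y=2 heading=east
2. move(1) → x=3 y=2 heading=east
no rival 2-sequence matches.

turn(left), move(1)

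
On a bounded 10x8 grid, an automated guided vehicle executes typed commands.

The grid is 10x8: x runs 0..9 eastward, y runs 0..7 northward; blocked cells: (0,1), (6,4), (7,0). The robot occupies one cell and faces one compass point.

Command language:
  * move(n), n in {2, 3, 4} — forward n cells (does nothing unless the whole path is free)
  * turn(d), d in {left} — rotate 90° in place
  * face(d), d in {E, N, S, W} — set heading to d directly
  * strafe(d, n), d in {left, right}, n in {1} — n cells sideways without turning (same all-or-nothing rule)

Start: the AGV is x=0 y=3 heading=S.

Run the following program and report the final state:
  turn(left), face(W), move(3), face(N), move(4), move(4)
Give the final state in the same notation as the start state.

t0: x=0 y=3 heading=S
step 1 (turn(left)): x=0 y=3 heading=E
step 2 (face(W)): x=0 y=3 heading=W
step 3 (move(3)): x=0 y=3 heading=W
step 4 (face(N)): x=0 y=3 heading=N
step 5 (move(4)): x=0 y=7 heading=N
step 6 (move(4)): x=0 y=7 heading=N

x=0 y=7 heading=N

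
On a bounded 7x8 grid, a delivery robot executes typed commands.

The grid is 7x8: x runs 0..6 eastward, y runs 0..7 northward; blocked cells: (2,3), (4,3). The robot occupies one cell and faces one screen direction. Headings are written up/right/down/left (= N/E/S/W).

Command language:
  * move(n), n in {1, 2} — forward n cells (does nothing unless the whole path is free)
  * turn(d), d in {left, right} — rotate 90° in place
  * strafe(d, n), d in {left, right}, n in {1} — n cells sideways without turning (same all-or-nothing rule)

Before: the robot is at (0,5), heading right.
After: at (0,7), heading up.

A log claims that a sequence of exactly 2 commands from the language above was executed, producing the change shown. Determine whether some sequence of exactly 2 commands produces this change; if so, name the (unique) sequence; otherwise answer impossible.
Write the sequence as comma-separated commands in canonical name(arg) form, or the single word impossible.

key: order matters: swapping turn(left) and move(2) lands elsewhere
from: at (0,5), heading right
step 1 (turn(left)): at (0,5), heading up
step 2 (move(2)): at (0,7), heading up
all 36 alternatives checked — unique.

turn(left), move(2)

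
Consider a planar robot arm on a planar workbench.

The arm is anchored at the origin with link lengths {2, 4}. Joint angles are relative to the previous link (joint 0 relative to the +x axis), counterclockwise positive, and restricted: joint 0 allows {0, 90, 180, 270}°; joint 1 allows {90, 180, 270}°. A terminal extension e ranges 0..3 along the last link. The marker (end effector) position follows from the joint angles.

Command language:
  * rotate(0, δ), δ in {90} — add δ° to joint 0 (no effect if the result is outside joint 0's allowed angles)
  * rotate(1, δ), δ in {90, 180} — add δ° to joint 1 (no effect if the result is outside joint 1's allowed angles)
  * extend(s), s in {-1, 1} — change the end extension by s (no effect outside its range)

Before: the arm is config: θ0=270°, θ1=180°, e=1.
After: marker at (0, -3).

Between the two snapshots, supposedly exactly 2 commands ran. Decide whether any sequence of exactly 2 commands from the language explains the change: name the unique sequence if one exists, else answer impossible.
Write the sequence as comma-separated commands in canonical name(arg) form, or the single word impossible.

initial: config: θ0=270°, θ1=180°, e=1
step 1 (rotate(0, 90)): config: θ0=0°, θ1=180°, e=1
step 2 (rotate(0, 90)): config: θ0=90°, θ1=180°, e=1
no other 2-command option fits: unique.

rotate(0, 90), rotate(0, 90)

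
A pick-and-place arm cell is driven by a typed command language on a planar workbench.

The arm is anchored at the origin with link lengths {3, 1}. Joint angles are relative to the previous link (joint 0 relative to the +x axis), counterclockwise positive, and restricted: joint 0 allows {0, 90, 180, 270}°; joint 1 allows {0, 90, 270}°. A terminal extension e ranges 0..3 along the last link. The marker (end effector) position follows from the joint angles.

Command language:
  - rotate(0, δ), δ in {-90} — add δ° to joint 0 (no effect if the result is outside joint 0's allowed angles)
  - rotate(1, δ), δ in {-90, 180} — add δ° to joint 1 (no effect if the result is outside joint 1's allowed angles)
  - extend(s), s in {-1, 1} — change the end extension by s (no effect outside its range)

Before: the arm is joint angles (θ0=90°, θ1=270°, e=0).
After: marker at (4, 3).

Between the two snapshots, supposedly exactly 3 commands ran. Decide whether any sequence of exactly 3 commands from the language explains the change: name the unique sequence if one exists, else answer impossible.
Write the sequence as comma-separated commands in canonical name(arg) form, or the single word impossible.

extend(1), extend(1), extend(1)

t0: joint angles (θ0=90°, θ1=270°, e=0)
step 1 (extend(1)): joint angles (θ0=90°, θ1=270°, e=1)
step 2 (extend(1)): joint angles (θ0=90°, θ1=270°, e=2)
step 3 (extend(1)): joint angles (θ0=90°, θ1=270°, e=3)
uniquely the one of 125 3-step routes that fits.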